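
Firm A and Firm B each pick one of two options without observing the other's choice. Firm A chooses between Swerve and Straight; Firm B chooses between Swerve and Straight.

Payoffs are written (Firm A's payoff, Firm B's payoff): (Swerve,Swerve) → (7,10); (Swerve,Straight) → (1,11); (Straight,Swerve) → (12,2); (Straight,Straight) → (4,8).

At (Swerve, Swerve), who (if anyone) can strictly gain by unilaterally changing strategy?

Firm A at (Swerve, Swerve) earns 7; deviating to Straight yields 12 — a strict improvement.
Firm B earns 10; deviating to Straight yields 11 — a strict improvement.
Both Firm A and Firm B have strictly profitable deviations.

Both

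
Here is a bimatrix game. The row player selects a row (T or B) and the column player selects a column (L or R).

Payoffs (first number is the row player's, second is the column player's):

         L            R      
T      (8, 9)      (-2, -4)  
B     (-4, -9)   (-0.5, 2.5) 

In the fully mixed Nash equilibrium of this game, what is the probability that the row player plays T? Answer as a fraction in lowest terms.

23/49

Let r be the probability that the row player plays T. In a completely mixed equilibrium, the column player must be indifferent between L and R.
The column player's expected payoff from L is 9r − 9(1−r); from R it is −4r + 2.5(1−r).
Setting these equal: 18r − 9 = −6.5r + 2.5, so r = 23/49.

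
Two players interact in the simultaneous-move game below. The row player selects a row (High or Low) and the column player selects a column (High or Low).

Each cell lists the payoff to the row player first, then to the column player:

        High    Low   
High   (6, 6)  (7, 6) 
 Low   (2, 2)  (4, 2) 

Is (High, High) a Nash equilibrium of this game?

At (High, High), the row player earns 6; switching to Low would give 2, so the row player has no profitable deviation.
The column player earns 6; switching to Low would give 6, so the column player has no profitable deviation.
Neither player can gain by a unilateral deviation, so this profile is a Nash equilibrium.

Yes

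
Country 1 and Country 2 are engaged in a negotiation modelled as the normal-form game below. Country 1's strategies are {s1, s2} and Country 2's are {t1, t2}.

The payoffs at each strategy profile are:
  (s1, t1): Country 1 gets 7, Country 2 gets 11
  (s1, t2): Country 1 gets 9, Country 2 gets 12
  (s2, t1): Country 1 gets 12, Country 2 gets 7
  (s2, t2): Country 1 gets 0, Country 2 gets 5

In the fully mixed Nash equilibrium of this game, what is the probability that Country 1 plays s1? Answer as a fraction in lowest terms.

Let p be the probability that Country 1 plays s1. In a completely mixed equilibrium, Country 2 must be indifferent between t1 and t2.
Country 2's expected payoff from t1 is 11p + 7(1−p); from t2 it is 12p + 5(1−p).
Setting these equal: 4p + 7 = 7p + 5, so p = 2/3.

2/3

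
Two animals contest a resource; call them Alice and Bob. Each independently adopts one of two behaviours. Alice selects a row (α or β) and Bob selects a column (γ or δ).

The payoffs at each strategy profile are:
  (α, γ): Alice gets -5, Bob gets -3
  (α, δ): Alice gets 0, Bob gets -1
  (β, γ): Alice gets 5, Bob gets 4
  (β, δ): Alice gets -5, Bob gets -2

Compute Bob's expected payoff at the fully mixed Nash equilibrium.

-5/4

First find x, the probability Alice plays α, from Bob's indifference between γ and δ: −3x + 4(1−x) = −x − 2(1−x), giving x = 3/4.
Since Bob is indifferent in equilibrium, Bob's expected payoff equals the payoff from either column against (3/4, 1/4). Using γ: −3(3/4) + 4(1/4) = -5/4.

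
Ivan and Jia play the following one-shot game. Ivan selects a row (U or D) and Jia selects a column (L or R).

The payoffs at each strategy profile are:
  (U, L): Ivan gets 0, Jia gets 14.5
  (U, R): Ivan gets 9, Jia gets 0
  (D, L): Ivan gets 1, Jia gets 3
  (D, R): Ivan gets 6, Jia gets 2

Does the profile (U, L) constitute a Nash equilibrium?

No

At (U, L), Ivan earns 0; switching to D would give 1, so Ivan would deviate.
Jia earns 14.5; switching to R would give 0, so Jia has no profitable deviation.
Since at least one player can profitably deviate, this is not a Nash equilibrium.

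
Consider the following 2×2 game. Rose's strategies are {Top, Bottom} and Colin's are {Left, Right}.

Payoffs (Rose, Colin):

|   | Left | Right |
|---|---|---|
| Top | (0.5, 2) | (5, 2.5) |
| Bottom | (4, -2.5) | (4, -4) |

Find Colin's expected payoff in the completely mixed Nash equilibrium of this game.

First find x, the probability Rose plays Top, from Colin's indifference between Left and Right: 2x − 2.5(1−x) = 2.5x − 4(1−x), giving x = 3/4.
Since Colin is indifferent in equilibrium, Colin's expected payoff equals the payoff from either column against (3/4, 1/4). Using Left: 2(3/4) − 2.5(1/4) = 7/8.

7/8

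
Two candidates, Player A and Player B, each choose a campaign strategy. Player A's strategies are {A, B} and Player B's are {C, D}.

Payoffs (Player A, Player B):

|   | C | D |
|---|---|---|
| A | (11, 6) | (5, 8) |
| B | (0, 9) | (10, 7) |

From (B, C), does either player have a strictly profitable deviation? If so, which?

Player A at (B, C) earns 0; deviating to A yields 11 — a strict improvement.
Player B earns 9; deviating to D yields 7 — not better.
Only Player A has a strictly profitable deviation.

Player A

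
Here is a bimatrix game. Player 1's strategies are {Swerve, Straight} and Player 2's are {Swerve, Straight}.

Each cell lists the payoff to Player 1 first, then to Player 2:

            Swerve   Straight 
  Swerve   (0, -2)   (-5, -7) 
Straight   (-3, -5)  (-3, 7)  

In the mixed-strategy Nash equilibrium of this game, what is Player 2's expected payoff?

-49/17

First find x, the probability Player 1 plays Swerve, from Player 2's indifference between Swerve and Straight: −2x − 5(1−x) = −7x + 7(1−x), giving x = 12/17.
Since Player 2 is indifferent in equilibrium, Player 2's expected payoff equals the payoff from either column against (12/17, 5/17). Using Swerve: −2(12/17) − 5(5/17) = -49/17.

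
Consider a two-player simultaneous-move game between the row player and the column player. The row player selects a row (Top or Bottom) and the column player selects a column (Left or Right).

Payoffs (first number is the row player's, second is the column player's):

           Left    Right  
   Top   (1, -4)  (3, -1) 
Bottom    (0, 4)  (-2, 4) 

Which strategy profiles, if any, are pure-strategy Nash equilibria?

(Top, Left): the column player prefers Right (-1 > -4) — not an equilibrium.
(Top, Right): the row player gets 3 ≥ -2 from Bottom, and the column player gets -1 ≥ -4 from Left — Nash equilibrium.
(Bottom, Left): the row player prefers Top (1 > 0) — not an equilibrium.
(Bottom, Right): the row player prefers Top (3 > -2) — not an equilibrium.

(Top, Right)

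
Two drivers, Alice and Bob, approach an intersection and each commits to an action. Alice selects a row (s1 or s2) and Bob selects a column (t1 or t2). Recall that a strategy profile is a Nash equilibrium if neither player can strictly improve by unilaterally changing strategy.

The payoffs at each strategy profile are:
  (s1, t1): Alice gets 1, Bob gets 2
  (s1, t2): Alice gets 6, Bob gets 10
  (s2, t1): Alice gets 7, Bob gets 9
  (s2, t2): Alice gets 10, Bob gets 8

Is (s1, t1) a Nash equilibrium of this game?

At (s1, t1), Alice earns 1; switching to s2 would give 7, so Alice would deviate.
Bob earns 2; switching to t2 would give 10, so Bob would deviate.
Since at least one player can profitably deviate, this is not a Nash equilibrium.

No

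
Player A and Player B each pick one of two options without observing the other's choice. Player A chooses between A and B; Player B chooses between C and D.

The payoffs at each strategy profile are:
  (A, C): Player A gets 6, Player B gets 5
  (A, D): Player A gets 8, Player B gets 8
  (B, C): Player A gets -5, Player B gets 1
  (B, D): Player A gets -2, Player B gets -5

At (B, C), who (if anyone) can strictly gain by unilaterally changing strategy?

Player A at (B, C) earns -5; deviating to A yields 6 — a strict improvement.
Player B earns 1; deviating to D yields -5 — not better.
Only Player A has a strictly profitable deviation.

Player A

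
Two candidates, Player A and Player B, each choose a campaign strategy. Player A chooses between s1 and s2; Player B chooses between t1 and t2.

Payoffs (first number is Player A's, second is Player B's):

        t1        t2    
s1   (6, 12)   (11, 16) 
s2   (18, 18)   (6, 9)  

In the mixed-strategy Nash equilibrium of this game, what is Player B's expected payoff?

180/13

First find p, the probability Player A plays s1, from Player B's indifference between t1 and t2: 12p + 18(1−p) = 16p + 9(1−p), giving p = 9/13.
Since Player B is indifferent in equilibrium, Player B's expected payoff equals the payoff from either column against (9/13, 4/13). Using t1: 12(9/13) + 18(4/13) = 180/13.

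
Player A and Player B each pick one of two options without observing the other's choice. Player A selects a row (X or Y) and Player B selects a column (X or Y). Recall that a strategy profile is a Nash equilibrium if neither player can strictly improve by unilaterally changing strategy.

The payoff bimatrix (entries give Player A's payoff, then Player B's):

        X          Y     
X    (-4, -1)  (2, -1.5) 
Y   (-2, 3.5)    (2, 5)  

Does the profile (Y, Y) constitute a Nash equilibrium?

At (Y, Y), Player A earns 2; switching to X would give 2, so Player A has no profitable deviation.
Player B earns 5; switching to X would give 3.5, so Player B has no profitable deviation.
Neither player can gain by a unilateral deviation, so this profile is a Nash equilibrium.

Yes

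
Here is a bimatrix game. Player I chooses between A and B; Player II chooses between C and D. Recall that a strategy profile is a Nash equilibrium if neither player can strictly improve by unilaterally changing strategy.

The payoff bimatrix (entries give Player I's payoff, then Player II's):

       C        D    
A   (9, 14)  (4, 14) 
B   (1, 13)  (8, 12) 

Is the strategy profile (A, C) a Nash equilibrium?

At (A, C), Player I earns 9; switching to B would give 1, so Player I has no profitable deviation.
Player II earns 14; switching to D would give 14, so Player II has no profitable deviation.
Neither player can gain by a unilateral deviation, so this profile is a Nash equilibrium.

Yes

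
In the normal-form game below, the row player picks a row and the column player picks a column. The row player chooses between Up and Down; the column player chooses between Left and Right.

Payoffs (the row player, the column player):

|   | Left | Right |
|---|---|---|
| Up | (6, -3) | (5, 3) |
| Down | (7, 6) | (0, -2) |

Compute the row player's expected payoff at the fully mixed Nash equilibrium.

35/6

First find q, the probability the column player plays Left, from the row player's indifference between Up and Down: 6q + 5(1−q) = 7q, giving q = 5/6.
Since the row player is indifferent in equilibrium, the row player's expected payoff equals the payoff from either row against (5/6, 1/6). Using Up: 6(5/6) + 5(1/6) = 35/6.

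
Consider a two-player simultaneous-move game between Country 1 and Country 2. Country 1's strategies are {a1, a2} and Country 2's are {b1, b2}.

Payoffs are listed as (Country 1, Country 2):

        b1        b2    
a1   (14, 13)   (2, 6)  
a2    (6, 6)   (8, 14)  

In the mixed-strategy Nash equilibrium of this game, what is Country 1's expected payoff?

First find y, the probability Country 2 plays b1, from Country 1's indifference between a1 and a2: 14y + 2(1−y) = 6y + 8(1−y), giving y = 3/7.
Since Country 1 is indifferent in equilibrium, Country 1's expected payoff equals the payoff from either row against (3/7, 4/7). Using a1: 14(3/7) + 2(4/7) = 50/7.

50/7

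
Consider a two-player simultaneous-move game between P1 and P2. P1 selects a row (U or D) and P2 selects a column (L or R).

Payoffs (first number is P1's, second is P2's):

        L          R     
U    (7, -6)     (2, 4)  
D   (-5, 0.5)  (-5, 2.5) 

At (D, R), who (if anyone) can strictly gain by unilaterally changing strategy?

P1 at (D, R) earns -5; deviating to U yields 2 — a strict improvement.
P2 earns 2.5; deviating to L yields 0.5 — not better.
Only P1 has a strictly profitable deviation.

P1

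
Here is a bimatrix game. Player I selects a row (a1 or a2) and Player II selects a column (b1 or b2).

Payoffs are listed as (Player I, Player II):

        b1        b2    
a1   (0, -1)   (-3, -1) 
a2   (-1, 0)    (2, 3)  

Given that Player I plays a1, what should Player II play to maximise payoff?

Against a1, Player II earns -1 from b1 and -1 from b2.
So either strategy is a best response.

either — both b1 and b2 are best responses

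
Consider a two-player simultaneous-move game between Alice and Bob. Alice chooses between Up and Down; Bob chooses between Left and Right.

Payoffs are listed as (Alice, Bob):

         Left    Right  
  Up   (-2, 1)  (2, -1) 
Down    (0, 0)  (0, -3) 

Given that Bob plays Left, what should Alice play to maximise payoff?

Down

Against Left, Alice earns -2 from Up and 0 from Down.
So Down is the best response.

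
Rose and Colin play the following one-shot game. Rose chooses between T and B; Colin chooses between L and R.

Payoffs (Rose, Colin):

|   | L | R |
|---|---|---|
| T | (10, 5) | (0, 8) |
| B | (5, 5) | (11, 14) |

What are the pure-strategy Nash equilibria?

(B, R)

(T, L): Colin prefers R (8 > 5) — not an equilibrium.
(T, R): Rose prefers B (11 > 0) — not an equilibrium.
(B, L): Rose prefers T (10 > 5); Colin prefers R (14 > 5) — not an equilibrium.
(B, R): Rose gets 11 ≥ 0 from T, and Colin gets 14 ≥ 5 from L — Nash equilibrium.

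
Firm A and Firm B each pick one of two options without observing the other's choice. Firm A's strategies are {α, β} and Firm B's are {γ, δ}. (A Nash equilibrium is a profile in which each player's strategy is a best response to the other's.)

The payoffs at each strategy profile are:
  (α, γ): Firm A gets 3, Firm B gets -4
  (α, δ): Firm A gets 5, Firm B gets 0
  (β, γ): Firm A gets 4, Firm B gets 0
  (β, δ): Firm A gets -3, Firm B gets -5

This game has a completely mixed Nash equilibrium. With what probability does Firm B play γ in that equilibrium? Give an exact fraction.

8/9

Let q be the probability that Firm B plays γ. In a completely mixed equilibrium, Firm A must be indifferent between α and β.
Firm A's expected payoff from α is 3q + 5(1−q); from β it is 4q − 3(1−q).
Setting these equal: −2q + 5 = 7q − 3, so q = 8/9.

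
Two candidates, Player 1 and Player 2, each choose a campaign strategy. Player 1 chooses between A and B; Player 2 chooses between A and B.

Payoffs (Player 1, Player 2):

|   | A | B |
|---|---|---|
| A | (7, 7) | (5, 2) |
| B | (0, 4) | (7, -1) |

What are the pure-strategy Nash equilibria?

(A, A)

(A, A): Player 1 gets 7 ≥ 0 from B, and Player 2 gets 7 ≥ 2 from B — Nash equilibrium.
(A, B): Player 1 prefers B (7 > 5); Player 2 prefers A (7 > 2) — not an equilibrium.
(B, A): Player 1 prefers A (7 > 0) — not an equilibrium.
(B, B): Player 2 prefers A (4 > -1) — not an equilibrium.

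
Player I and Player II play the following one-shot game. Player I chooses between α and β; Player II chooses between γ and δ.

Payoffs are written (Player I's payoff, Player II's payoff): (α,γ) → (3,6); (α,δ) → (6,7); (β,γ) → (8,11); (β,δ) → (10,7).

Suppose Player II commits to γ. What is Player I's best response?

β

Against γ, Player I earns 3 from α and 8 from β.
So β is the best response.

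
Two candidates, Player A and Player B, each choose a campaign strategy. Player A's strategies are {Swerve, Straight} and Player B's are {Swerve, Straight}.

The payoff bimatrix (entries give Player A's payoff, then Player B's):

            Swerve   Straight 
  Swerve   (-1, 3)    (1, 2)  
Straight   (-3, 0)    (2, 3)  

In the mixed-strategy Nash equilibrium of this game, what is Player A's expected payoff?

First find q, the probability Player B plays Swerve, from Player A's indifference between Swerve and Straight: −q + (1−q) = −3q + 2(1−q), giving q = 1/3.
Since Player A is indifferent in equilibrium, Player A's expected payoff equals the payoff from either row against (1/3, 2/3). Using Swerve: −(1/3) + (2/3) = 1/3.

1/3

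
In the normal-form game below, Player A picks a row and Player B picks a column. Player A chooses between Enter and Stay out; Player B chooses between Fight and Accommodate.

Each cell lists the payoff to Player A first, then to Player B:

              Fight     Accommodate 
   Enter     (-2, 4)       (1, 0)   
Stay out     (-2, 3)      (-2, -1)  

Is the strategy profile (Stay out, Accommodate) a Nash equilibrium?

At (Stay out, Accommodate), Player A earns -2; switching to Enter would give 1, so Player A would deviate.
Player B earns -1; switching to Fight would give 3, so Player B would deviate.
Since at least one player can profitably deviate, this is not a Nash equilibrium.

No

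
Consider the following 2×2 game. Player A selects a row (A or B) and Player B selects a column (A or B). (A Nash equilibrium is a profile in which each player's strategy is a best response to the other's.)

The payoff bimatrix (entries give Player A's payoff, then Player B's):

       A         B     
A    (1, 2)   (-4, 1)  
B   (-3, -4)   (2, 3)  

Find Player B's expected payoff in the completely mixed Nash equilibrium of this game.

First find p, the probability Player A plays A, from Player B's indifference between A and B: 2p − 4(1−p) = p + 3(1−p), giving p = 7/8.
Since Player B is indifferent in equilibrium, Player B's expected payoff equals the payoff from either column against (7/8, 1/8). Using A: 2(7/8) − 4(1/8) = 5/4.

5/4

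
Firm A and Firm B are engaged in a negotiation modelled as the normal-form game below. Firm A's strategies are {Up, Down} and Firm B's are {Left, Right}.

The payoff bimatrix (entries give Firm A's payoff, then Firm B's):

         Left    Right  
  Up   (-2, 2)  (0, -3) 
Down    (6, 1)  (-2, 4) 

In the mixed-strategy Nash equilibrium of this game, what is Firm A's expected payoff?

-2/5

First find y, the probability Firm B plays Left, from Firm A's indifference between Up and Down: −2y = 6y − 2(1−y), giving y = 1/5.
Since Firm A is indifferent in equilibrium, Firm A's expected payoff equals the payoff from either row against (1/5, 4/5). Using Up: −2(1/5) = -2/5.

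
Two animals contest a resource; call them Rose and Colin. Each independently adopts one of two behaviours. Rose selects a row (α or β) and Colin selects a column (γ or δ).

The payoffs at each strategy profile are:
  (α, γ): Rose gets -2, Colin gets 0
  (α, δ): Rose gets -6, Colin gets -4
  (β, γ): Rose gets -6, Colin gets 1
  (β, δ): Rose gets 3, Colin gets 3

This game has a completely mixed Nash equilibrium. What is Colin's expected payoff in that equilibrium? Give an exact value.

2/3

First find x, the probability Rose plays α, from Colin's indifference between γ and δ: (1−x) = −4x + 3(1−x), giving x = 1/3.
Since Colin is indifferent in equilibrium, Colin's expected payoff equals the payoff from either column against (1/3, 2/3). Using γ: (2/3) = 2/3.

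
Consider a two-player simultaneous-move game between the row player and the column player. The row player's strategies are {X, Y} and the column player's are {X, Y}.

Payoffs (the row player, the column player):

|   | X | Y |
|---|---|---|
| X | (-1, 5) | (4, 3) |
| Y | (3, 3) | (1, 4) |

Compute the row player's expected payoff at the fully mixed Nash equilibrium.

13/7

First find q, the probability the column player plays X, from the row player's indifference between X and Y: −q + 4(1−q) = 3q + (1−q), giving q = 3/7.
Since the row player is indifferent in equilibrium, the row player's expected payoff equals the payoff from either row against (3/7, 4/7). Using X: −(3/7) + 4(4/7) = 13/7.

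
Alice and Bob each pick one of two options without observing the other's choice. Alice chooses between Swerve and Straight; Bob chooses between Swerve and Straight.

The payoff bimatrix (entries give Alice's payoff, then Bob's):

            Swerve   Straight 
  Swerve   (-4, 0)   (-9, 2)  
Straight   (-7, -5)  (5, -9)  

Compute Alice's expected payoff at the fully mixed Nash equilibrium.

-83/17

First find q, the probability Bob plays Swerve, from Alice's indifference between Swerve and Straight: −4q − 9(1−q) = −7q + 5(1−q), giving q = 14/17.
Since Alice is indifferent in equilibrium, Alice's expected payoff equals the payoff from either row against (14/17, 3/17). Using Swerve: −4(14/17) − 9(3/17) = -83/17.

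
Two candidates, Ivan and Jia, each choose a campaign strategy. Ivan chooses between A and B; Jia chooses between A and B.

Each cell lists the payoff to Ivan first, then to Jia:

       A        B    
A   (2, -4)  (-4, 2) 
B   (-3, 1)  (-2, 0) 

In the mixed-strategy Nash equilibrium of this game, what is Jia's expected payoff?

First find p, the probability Ivan plays A, from Jia's indifference between A and B: −4p + (1−p) = 2p, giving p = 1/7.
Since Jia is indifferent in equilibrium, Jia's expected payoff equals the payoff from either column against (1/7, 6/7). Using A: −4(1/7) + (6/7) = 2/7.

2/7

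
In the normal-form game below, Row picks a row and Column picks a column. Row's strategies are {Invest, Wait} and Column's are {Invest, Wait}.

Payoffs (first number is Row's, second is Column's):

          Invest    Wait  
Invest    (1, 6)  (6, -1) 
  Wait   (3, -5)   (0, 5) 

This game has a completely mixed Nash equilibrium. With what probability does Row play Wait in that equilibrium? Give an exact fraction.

Let x be the probability that Row plays Invest. In a completely mixed equilibrium, Column must be indifferent between Invest and Wait.
Column's expected payoff from Invest is 6x − 5(1−x); from Wait it is −x + 5(1−x).
Setting these equal: 11x − 5 = −6x + 5, so x = 10/17.
Therefore Row plays Wait with probability 1 − 10/17 = 7/17.

7/17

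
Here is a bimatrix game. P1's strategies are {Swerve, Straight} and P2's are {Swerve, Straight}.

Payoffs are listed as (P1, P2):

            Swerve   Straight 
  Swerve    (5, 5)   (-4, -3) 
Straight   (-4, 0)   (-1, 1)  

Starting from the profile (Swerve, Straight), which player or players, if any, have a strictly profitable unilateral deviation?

P1 at (Swerve, Straight) earns -4; deviating to Straight yields -1 — a strict improvement.
P2 earns -3; deviating to Swerve yields 5 — a strict improvement.
Both P1 and P2 have strictly profitable deviations.

Both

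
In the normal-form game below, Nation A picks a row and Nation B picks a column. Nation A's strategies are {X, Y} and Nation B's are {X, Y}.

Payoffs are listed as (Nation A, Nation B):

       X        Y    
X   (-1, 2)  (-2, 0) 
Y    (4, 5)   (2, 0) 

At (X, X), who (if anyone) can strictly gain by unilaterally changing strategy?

Nation A at (X, X) earns -1; deviating to Y yields 4 — a strict improvement.
Nation B earns 2; deviating to Y yields 0 — not better.
Only Nation A has a strictly profitable deviation.

Nation A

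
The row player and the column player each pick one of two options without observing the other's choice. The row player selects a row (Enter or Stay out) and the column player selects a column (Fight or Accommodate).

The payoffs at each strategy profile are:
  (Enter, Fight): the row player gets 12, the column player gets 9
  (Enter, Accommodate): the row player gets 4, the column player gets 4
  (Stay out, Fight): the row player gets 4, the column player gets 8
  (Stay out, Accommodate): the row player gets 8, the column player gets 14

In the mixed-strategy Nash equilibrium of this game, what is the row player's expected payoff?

20/3

First find y, the probability the column player plays Fight, from the row player's indifference between Enter and Stay out: 12y + 4(1−y) = 4y + 8(1−y), giving y = 1/3.
Since the row player is indifferent in equilibrium, the row player's expected payoff equals the payoff from either row against (1/3, 2/3). Using Enter: 12(1/3) + 4(2/3) = 20/3.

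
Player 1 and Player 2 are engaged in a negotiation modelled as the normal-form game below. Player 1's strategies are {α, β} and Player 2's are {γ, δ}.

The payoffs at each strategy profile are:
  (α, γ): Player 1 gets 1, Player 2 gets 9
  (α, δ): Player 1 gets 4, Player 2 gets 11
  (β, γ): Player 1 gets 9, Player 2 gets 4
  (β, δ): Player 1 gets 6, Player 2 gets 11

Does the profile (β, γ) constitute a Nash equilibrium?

At (β, γ), Player 1 earns 9; switching to α would give 1, so Player 1 has no profitable deviation.
Player 2 earns 4; switching to δ would give 11, so Player 2 would deviate.
Since at least one player can profitably deviate, this is not a Nash equilibrium.

No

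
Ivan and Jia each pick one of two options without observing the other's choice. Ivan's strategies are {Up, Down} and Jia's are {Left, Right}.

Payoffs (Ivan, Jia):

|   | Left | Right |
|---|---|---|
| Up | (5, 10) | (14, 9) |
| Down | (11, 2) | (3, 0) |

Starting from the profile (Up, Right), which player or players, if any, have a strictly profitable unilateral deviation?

Ivan at (Up, Right) earns 14; deviating to Down yields 3 — not better.
Jia earns 9; deviating to Left yields 10 — a strict improvement.
Only Jia has a strictly profitable deviation.

Jia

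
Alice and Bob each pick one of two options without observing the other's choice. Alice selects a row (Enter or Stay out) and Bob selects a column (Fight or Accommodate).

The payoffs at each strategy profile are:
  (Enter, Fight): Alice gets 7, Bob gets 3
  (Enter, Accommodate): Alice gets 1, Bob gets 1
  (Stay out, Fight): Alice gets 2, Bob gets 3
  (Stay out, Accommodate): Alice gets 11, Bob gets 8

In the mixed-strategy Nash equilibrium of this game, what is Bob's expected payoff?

First find p, the probability Alice plays Enter, from Bob's indifference between Fight and Accommodate: 3p + 3(1−p) = p + 8(1−p), giving p = 5/7.
Since Bob is indifferent in equilibrium, Bob's expected payoff equals the payoff from either column against (5/7, 2/7). Using Fight: 3(5/7) + 3(2/7) = 3.

3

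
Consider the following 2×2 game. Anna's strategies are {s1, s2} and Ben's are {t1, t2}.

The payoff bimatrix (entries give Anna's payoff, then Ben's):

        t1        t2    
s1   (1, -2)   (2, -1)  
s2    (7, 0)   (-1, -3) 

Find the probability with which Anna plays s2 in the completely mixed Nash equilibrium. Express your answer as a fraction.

1/4

Let p be the probability that Anna plays s1. In a completely mixed equilibrium, Ben must be indifferent between t1 and t2.
Ben's expected payoff from t1 is −2p; from t2 it is −p − 3(1−p).
Setting these equal: −2p = 2p − 3, so p = 3/4.
Therefore Anna plays s2 with probability 1 − 3/4 = 1/4.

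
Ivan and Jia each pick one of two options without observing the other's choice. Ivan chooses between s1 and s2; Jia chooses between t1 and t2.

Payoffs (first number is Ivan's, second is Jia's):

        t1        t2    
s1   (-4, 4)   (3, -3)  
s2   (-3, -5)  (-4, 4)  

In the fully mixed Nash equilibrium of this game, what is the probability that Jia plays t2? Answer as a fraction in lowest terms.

1/8

Let c be the probability that Jia plays t1. In a completely mixed equilibrium, Ivan must be indifferent between s1 and s2.
Ivan's expected payoff from s1 is −4c + 3(1−c); from s2 it is −3c − 4(1−c).
Setting these equal: −7c + 3 = c − 4, so c = 7/8.
Therefore Jia plays t2 with probability 1 − 7/8 = 1/8.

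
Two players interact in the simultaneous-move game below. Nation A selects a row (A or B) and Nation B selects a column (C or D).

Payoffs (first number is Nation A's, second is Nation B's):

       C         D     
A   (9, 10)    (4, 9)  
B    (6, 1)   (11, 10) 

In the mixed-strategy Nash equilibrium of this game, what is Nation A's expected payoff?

15/2

First find y, the probability Nation B plays C, from Nation A's indifference between A and B: 9y + 4(1−y) = 6y + 11(1−y), giving y = 7/10.
Since Nation A is indifferent in equilibrium, Nation A's expected payoff equals the payoff from either row against (7/10, 3/10). Using A: 9(7/10) + 4(3/10) = 15/2.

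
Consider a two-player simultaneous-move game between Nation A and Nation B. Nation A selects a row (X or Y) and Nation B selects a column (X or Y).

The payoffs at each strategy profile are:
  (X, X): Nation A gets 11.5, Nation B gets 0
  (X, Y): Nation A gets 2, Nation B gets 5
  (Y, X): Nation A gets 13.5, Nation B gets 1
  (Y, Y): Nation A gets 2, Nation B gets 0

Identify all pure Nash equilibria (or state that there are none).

(X, X): Nation A prefers Y (13.5 > 11.5); Nation B prefers Y (5 > 0) — not an equilibrium.
(X, Y): Nation A gets 2 ≥ 2 from Y, and Nation B gets 5 ≥ 0 from X — Nash equilibrium.
(Y, X): Nation A gets 13.5 ≥ 11.5 from X, and Nation B gets 1 ≥ 0 from Y — Nash equilibrium.
(Y, Y): Nation B prefers X (1 > 0) — not an equilibrium.

(X, Y) and (Y, X)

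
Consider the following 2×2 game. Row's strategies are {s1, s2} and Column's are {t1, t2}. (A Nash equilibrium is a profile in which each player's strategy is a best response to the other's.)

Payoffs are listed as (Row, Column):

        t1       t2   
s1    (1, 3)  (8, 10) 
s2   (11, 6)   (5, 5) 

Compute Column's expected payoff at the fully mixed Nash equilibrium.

First find p, the probability Row plays s1, from Column's indifference between t1 and t2: 3p + 6(1−p) = 10p + 5(1−p), giving p = 1/8.
Since Column is indifferent in equilibrium, Column's expected payoff equals the payoff from either column against (1/8, 7/8). Using t1: 3(1/8) + 6(7/8) = 45/8.

45/8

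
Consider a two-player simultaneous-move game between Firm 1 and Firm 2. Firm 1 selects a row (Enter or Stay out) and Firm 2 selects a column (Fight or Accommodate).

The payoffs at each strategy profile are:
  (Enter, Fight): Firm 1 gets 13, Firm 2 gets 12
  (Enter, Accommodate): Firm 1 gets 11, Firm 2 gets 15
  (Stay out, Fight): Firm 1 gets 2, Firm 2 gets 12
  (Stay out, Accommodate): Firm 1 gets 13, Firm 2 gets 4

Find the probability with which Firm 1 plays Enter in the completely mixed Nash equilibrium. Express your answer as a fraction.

8/11

Let r be the probability that Firm 1 plays Enter. In a completely mixed equilibrium, Firm 2 must be indifferent between Fight and Accommodate.
Firm 2's expected payoff from Fight is 12r + 12(1−r); from Accommodate it is 15r + 4(1−r).
Setting these equal: 12 = 11r + 4, so r = 8/11.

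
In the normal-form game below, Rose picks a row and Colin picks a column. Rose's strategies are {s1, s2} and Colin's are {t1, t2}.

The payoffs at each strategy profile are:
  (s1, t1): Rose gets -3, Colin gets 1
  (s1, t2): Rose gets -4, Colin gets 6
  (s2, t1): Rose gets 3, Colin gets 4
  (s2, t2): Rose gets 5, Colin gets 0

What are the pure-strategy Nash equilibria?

(s1, t1): Rose prefers s2 (3 > -3); Colin prefers t2 (6 > 1) — not an equilibrium.
(s1, t2): Rose prefers s2 (5 > -4) — not an equilibrium.
(s2, t1): Rose gets 3 ≥ -3 from s1, and Colin gets 4 ≥ 0 from t2 — Nash equilibrium.
(s2, t2): Colin prefers t1 (4 > 0) — not an equilibrium.

(s2, t1)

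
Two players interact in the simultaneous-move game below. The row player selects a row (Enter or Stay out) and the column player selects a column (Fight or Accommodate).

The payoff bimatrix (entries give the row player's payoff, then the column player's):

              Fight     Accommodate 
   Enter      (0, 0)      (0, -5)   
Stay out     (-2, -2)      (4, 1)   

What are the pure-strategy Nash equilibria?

(Enter, Fight): the row player gets 0 ≥ -2 from Stay out, and the column player gets 0 ≥ -5 from Accommodate — Nash equilibrium.
(Enter, Accommodate): the row player prefers Stay out (4 > 0); the column player prefers Fight (0 > -5) — not an equilibrium.
(Stay out, Fight): the row player prefers Enter (0 > -2); the column player prefers Accommodate (1 > -2) — not an equilibrium.
(Stay out, Accommodate): the row player gets 4 ≥ 0 from Enter, and the column player gets 1 ≥ -2 from Fight — Nash equilibrium.

(Enter, Fight) and (Stay out, Accommodate)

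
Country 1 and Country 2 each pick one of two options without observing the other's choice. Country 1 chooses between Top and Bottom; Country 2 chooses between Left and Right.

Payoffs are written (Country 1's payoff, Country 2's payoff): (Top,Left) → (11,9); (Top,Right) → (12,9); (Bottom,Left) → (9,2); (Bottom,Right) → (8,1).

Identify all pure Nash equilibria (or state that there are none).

(Top, Left): Country 1 gets 11 ≥ 9 from Bottom, and Country 2 gets 9 ≥ 9 from Right — Nash equilibrium.
(Top, Right): Country 1 gets 12 ≥ 8 from Bottom, and Country 2 gets 9 ≥ 9 from Left — Nash equilibrium.
(Bottom, Left): Country 1 prefers Top (11 > 9) — not an equilibrium.
(Bottom, Right): Country 1 prefers Top (12 > 8); Country 2 prefers Left (2 > 1) — not an equilibrium.

(Top, Left) and (Top, Right)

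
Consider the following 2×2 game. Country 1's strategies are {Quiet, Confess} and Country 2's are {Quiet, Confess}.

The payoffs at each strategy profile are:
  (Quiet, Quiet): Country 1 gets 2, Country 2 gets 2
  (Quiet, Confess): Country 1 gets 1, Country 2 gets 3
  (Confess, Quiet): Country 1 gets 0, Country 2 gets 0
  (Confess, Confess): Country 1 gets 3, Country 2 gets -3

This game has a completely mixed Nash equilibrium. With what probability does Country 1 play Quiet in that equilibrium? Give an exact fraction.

Let r be the probability that Country 1 plays Quiet. In a completely mixed equilibrium, Country 2 must be indifferent between Quiet and Confess.
Country 2's expected payoff from Quiet is 2r; from Confess it is 3r − 3(1−r).
Setting these equal: 2r = 6r − 3, so r = 3/4.

3/4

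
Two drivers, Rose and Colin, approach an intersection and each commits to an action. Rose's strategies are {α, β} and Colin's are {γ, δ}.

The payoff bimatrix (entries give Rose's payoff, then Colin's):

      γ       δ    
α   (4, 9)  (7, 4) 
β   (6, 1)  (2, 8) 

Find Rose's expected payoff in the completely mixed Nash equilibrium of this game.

First find q, the probability Colin plays γ, from Rose's indifference between α and β: 4q + 7(1−q) = 6q + 2(1−q), giving q = 5/7.
Since Rose is indifferent in equilibrium, Rose's expected payoff equals the payoff from either row against (5/7, 2/7). Using α: 4(5/7) + 7(2/7) = 34/7.

34/7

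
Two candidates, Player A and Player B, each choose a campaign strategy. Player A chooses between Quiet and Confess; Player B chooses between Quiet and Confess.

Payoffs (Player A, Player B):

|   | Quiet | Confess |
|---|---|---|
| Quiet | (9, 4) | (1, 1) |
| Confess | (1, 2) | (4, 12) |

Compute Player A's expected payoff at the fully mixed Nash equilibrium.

First find q, the probability Player B plays Quiet, from Player A's indifference between Quiet and Confess: 9q + (1−q) = q + 4(1−q), giving q = 3/11.
Since Player A is indifferent in equilibrium, Player A's expected payoff equals the payoff from either row against (3/11, 8/11). Using Quiet: 9(3/11) + (8/11) = 35/11.

35/11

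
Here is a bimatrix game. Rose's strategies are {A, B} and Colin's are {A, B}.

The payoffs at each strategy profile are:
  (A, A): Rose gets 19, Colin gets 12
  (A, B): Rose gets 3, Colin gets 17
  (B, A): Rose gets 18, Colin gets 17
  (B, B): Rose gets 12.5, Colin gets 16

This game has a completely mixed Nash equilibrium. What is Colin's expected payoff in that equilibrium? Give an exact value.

97/6

First find x, the probability Rose plays A, from Colin's indifference between A and B: 12x + 17(1−x) = 17x + 16(1−x), giving x = 1/6.
Since Colin is indifferent in equilibrium, Colin's expected payoff equals the payoff from either column against (1/6, 5/6). Using A: 12(1/6) + 17(5/6) = 97/6.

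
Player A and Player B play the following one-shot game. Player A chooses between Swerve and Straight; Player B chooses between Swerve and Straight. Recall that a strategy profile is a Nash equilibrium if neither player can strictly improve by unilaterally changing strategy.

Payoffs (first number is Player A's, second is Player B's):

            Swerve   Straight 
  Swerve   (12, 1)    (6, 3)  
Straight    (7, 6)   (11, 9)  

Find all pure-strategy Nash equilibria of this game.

(Swerve, Swerve): Player B prefers Straight (3 > 1) — not an equilibrium.
(Swerve, Straight): Player A prefers Straight (11 > 6) — not an equilibrium.
(Straight, Swerve): Player A prefers Swerve (12 > 7); Player B prefers Straight (9 > 6) — not an equilibrium.
(Straight, Straight): Player A gets 11 ≥ 6 from Swerve, and Player B gets 9 ≥ 6 from Swerve — Nash equilibrium.

(Straight, Straight)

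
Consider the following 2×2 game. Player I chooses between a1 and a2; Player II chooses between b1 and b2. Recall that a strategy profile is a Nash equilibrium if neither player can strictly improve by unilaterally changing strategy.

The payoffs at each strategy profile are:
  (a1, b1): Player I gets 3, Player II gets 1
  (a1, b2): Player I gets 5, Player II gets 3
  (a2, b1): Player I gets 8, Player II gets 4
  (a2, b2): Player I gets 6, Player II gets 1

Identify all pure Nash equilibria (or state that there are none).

(a2, b1)

(a1, b1): Player I prefers a2 (8 > 3); Player II prefers b2 (3 > 1) — not an equilibrium.
(a1, b2): Player I prefers a2 (6 > 5) — not an equilibrium.
(a2, b1): Player I gets 8 ≥ 3 from a1, and Player II gets 4 ≥ 1 from b2 — Nash equilibrium.
(a2, b2): Player II prefers b1 (4 > 1) — not an equilibrium.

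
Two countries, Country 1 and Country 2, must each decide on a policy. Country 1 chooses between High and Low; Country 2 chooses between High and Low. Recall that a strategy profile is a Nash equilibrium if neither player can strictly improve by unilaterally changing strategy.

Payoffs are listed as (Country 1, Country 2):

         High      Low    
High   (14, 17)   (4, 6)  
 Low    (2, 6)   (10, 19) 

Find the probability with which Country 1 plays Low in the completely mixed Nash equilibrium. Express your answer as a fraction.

11/24

Let r be the probability that Country 1 plays High. In a completely mixed equilibrium, Country 2 must be indifferent between High and Low.
Country 2's expected payoff from High is 17r + 6(1−r); from Low it is 6r + 19(1−r).
Setting these equal: 11r + 6 = −13r + 19, so r = 13/24.
Therefore Country 1 plays Low with probability 1 − 13/24 = 11/24.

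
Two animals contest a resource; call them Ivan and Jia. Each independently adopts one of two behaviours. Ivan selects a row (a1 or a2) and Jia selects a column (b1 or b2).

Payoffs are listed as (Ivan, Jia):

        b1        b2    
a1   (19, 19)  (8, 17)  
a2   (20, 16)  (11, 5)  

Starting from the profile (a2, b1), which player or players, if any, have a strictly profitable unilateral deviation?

Neither

Ivan at (a2, b1) earns 20; deviating to a1 yields 19 — not better.
Jia earns 16; deviating to b2 yields 5 — not better.
Neither player can strictly improve; the profile is a Nash equilibrium.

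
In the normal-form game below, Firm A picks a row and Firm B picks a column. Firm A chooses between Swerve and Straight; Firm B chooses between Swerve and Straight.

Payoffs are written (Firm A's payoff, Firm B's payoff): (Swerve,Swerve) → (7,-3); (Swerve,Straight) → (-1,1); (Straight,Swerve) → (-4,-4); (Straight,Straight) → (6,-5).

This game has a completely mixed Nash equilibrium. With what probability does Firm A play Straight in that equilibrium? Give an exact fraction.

Let x be the probability that Firm A plays Swerve. In a completely mixed equilibrium, Firm B must be indifferent between Swerve and Straight.
Firm B's expected payoff from Swerve is −3x − 4(1−x); from Straight it is x − 5(1−x).
Setting these equal: x − 4 = 6x − 5, so x = 1/5.
Therefore Firm A plays Straight with probability 1 − 1/5 = 4/5.

4/5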